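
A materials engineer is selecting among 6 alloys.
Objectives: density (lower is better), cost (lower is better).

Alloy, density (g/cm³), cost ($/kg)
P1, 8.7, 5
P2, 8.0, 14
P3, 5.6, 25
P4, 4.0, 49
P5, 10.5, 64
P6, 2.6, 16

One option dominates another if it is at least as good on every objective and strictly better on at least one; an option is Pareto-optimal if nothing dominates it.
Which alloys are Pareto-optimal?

P1, P2, P6

P1: not dominated (best cost).
P2: not dominated.
P3: dominated by P6 (density 2.6≤5.6, cost 16≤25).
P4: dominated by P6 (density 2.6≤4.0, cost 16≤49).
P5: dominated by P1 (density 8.7≤10.5, cost 5≤64).
P6: not dominated (best density).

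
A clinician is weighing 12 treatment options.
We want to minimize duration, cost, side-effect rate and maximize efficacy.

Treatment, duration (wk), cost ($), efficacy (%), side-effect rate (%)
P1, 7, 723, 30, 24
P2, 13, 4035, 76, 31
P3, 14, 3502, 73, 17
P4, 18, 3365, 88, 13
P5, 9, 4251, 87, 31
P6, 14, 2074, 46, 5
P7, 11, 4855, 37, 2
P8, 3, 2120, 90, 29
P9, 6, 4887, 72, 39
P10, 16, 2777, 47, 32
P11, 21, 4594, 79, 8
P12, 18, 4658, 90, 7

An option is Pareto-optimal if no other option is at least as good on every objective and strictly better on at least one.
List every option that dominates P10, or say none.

P8

P8: duration 3≤16, cost 2120≤2777, efficacy 90≥47, side-effect rate 29≤32 — dominates P10.
Others (P1, P2, P3, P4, P5, P6, P7, P9, P11, P12) are each worse than P10 on at least one objective.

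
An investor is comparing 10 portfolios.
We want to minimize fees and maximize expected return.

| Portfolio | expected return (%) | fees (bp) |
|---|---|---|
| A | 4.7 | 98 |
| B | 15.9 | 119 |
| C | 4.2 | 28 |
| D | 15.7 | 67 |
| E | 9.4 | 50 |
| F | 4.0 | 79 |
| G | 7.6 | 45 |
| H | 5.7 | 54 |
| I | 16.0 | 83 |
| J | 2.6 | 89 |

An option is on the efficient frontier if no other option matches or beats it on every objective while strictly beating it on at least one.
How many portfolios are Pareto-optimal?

5

A: dominated by D (expected return 15.7≥4.7, fees 67≤98).
B: dominated by I (expected return 16.0≥15.9, fees 83≤119).
C: not dominated (best fees).
D: not dominated.
E: not dominated.
F: dominated by C (expected return 4.2≥4.0, fees 28≤79).
G: not dominated.
H: dominated by E (expected return 9.4≥5.7, fees 50≤54).
I: not dominated (best expected return).
J: dominated by C (expected return 4.2≥2.6, fees 28≤89).
Pareto-optimal: C, D, E, G, I → 5.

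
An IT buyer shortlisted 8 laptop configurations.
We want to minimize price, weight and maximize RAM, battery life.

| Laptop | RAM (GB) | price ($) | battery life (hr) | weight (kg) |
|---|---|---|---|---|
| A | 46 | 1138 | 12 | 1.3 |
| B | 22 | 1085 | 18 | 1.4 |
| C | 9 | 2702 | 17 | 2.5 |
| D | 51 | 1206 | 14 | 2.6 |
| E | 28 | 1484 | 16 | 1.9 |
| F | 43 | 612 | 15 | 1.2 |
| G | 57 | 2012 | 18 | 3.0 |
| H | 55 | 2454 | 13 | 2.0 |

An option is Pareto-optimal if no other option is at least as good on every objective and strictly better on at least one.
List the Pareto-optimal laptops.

A, B, D, E, F, G, H

A: not dominated.
B: not dominated.
C: dominated by B (RAM 22≥9, price 1085≤2702, battery life 18≥17, weight 1.4≤2.5).
D: not dominated.
E: not dominated.
F: not dominated (best price).
G: not dominated (best RAM).
H: not dominated.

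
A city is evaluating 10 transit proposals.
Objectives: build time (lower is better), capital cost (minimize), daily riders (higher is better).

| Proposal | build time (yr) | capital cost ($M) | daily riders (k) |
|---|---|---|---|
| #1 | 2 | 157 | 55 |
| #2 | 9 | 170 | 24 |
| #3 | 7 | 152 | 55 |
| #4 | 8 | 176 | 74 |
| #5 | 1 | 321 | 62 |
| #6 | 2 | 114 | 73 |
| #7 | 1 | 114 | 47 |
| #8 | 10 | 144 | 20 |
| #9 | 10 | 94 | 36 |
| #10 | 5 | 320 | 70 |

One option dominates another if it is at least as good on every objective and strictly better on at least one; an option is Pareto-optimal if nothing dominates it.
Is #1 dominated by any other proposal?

Yes

#6 vs #1: build time 2≤2, capital cost 114≤157, daily riders 73≥55 — #6 is at least as good on every objective and strictly better on at least one, so #6 dominates #1.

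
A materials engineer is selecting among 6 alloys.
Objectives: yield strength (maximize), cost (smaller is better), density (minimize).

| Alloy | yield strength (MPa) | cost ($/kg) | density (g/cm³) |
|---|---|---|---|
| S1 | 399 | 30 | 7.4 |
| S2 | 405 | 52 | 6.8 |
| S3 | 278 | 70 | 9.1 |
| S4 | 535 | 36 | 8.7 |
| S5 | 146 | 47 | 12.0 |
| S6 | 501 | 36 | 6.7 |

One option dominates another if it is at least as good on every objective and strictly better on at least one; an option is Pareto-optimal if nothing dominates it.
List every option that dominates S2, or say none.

S6: yield strength 501≥405, cost 36≤52, density 6.7≤6.8 — dominates S2.
Others (S1, S3, S4, S5) are each worse than S2 on at least one objective.

S6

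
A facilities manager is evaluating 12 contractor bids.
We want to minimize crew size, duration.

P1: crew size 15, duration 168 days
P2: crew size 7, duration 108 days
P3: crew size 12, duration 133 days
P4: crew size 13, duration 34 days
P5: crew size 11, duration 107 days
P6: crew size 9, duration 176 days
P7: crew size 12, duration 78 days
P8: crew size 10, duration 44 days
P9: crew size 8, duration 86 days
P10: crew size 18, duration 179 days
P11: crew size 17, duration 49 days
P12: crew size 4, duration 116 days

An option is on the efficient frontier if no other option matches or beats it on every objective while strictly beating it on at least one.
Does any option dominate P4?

No

P1: worse on crew size (15 vs 13).
P2: worse on duration (108 vs 34).
P3: worse on duration (133 vs 34).
P5: worse on duration (107 vs 34).
P6: worse on duration (176 vs 34).
P7: worse on duration (78 vs 34).
P8: worse on duration (44 vs 34).
P9: worse on duration (86 vs 34).
P10: worse on crew size (18 vs 13).
P11: worse on crew size (17 vs 13).
P12: worse on duration (116 vs 34).
No option is at least as good as P4 on every objective and strictly better on one.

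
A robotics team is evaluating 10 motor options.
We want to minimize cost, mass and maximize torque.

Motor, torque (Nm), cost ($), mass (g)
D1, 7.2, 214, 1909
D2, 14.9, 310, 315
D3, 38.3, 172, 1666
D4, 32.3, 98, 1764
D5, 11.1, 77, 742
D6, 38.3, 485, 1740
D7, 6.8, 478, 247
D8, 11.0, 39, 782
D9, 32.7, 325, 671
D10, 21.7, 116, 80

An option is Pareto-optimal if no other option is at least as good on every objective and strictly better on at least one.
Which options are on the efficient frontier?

D1: dominated by D3 (torque 38.3≥7.2, cost 172≤214, mass 1666≤1909).
D2: dominated by D10 (torque 21.7≥14.9, cost 116≤310, mass 80≤315).
D3: not dominated.
D4: not dominated.
D5: not dominated.
D6: dominated by D3 (torque 38.3≥38.3, cost 172≤485, mass 1666≤1740).
D7: dominated by D10 (torque 21.7≥6.8, cost 116≤478, mass 80≤247).
D8: not dominated (best cost).
D9: not dominated.
D10: not dominated (best mass).

D3, D4, D5, D8, D9, D10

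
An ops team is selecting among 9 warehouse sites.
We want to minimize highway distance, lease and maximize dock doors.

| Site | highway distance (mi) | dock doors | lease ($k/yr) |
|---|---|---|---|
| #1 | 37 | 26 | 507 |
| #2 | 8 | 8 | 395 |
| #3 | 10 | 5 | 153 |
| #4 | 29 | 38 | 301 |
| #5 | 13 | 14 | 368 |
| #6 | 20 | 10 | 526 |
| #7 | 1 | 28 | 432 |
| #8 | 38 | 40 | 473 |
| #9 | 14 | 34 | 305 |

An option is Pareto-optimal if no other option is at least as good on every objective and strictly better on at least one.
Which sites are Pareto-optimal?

#2, #3, #4, #5, #7, #8, #9

#1: dominated by #4 (highway distance 29≤37, dock doors 38≥26, lease 301≤507).
#2: not dominated.
#3: not dominated (best lease).
#4: not dominated.
#5: not dominated.
#6: dominated by #5 (highway distance 13≤20, dock doors 14≥10, lease 368≤526).
#7: not dominated (best highway distance).
#8: not dominated (best dock doors).
#9: not dominated.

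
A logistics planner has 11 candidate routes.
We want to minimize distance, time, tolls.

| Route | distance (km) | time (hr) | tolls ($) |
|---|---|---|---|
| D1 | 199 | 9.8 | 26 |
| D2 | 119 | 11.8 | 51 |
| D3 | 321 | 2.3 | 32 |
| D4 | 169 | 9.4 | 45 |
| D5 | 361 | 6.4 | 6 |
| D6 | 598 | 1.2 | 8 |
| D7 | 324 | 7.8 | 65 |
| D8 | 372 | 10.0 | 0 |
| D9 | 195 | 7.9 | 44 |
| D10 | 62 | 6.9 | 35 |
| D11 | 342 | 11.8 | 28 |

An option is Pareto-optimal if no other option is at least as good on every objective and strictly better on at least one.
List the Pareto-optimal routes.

D1: not dominated.
D2: dominated by D10 (distance 62≤119, time 6.9≤11.8, tolls 35≤51).
D3: not dominated.
D4: dominated by D10 (distance 62≤169, time 6.9≤9.4, tolls 35≤45).
D5: not dominated.
D6: not dominated (best time).
D7: dominated by D3 (distance 321≤324, time 2.3≤7.8, tolls 32≤65).
D8: not dominated (best tolls).
D9: dominated by D10 (distance 62≤195, time 6.9≤7.9, tolls 35≤44).
D10: not dominated (best distance).
D11: dominated by D1 (distance 199≤342, time 9.8≤11.8, tolls 26≤28).

D1, D3, D5, D6, D8, D10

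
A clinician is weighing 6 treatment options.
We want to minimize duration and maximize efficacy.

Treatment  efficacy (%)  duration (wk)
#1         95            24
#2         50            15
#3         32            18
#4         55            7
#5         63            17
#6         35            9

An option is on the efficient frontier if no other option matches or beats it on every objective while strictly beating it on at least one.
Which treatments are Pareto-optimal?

#1: not dominated (best efficacy).
#2: dominated by #4 (efficacy 55≥50, duration 7≤15).
#3: dominated by #2 (efficacy 50≥32, duration 15≤18).
#4: not dominated (best duration).
#5: not dominated.
#6: dominated by #4 (efficacy 55≥35, duration 7≤9).

#1, #4, #5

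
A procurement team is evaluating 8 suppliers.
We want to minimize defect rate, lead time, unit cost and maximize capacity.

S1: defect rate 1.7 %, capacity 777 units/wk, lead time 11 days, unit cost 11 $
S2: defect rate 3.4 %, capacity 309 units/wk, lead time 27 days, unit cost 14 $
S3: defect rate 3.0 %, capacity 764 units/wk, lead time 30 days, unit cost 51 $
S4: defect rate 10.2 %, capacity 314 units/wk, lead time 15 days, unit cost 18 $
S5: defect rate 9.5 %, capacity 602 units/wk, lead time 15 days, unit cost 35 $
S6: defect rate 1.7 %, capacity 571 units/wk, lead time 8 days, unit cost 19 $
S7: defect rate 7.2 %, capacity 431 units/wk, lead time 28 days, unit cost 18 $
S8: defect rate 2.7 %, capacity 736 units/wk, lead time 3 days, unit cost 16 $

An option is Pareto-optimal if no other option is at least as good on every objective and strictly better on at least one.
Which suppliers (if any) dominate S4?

S1: defect rate 1.7≤10.2, capacity 777≥314, lead time 11≤15, unit cost 11≤18 — dominates S4.
S8: defect rate 2.7≤10.2, capacity 736≥314, lead time 3≤15, unit cost 16≤18 — dominates S4.
Others (S2, S3, S5, S6, S7) are each worse than S4 on at least one objective.

S1, S8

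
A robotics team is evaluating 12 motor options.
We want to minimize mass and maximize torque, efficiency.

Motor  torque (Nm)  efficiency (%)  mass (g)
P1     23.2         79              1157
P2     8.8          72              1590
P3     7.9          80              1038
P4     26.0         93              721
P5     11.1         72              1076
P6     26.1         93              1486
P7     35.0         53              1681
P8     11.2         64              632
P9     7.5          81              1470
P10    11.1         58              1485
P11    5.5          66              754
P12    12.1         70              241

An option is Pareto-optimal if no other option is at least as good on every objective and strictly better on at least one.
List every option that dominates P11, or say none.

P4, P12

P4: torque 26.0≥5.5, efficiency 93≥66, mass 721≤754 — dominates P11.
P12: torque 12.1≥5.5, efficiency 70≥66, mass 241≤754 — dominates P11.
Others (P1, P2, P3, P5, P6, P7, P8, P9, P10) are each worse than P11 on at least one objective.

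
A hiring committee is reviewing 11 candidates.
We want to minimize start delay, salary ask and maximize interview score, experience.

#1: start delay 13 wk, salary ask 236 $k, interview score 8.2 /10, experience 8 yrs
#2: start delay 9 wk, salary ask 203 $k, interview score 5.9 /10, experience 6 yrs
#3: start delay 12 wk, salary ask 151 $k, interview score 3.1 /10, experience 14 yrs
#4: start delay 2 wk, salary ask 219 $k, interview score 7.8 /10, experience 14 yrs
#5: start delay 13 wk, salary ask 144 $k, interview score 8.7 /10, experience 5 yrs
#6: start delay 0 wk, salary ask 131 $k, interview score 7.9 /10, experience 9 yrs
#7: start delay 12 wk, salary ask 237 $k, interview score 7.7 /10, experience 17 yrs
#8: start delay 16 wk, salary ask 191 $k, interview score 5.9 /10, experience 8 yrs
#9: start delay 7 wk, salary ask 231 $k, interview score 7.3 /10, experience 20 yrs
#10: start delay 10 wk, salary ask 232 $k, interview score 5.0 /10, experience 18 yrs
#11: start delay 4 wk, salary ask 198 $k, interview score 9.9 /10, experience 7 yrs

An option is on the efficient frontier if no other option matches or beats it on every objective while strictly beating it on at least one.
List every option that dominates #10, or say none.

#9: start delay 7≤10, salary ask 231≤232, interview score 7.3≥5.0, experience 20≥18 — dominates #10.
Others (#1, #2, #3, #4, #5, #6, #7, #8, #11) are each worse than #10 on at least one objective.

#9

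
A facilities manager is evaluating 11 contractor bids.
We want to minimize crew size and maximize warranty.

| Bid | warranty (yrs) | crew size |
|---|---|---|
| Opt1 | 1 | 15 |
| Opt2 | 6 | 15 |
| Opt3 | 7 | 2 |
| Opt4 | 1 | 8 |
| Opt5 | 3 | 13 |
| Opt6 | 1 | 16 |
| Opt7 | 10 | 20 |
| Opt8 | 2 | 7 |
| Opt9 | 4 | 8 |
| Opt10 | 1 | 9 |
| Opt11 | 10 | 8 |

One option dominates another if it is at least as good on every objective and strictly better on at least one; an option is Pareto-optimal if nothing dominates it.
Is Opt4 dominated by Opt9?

Yes

Opt9 vs Opt4: warranty 4≥1, crew size 8≤8 — Opt9 is at least as good on every objective with at least one strict improvement.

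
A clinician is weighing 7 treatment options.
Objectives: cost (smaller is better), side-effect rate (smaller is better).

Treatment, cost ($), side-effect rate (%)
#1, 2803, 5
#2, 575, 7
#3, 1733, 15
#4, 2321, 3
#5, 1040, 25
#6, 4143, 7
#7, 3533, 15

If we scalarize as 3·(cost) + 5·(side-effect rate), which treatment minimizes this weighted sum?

#1: 3·2803 + 5·5 = 8434
#2: 3·575 + 5·7 = 1760
#3: 3·1733 + 5·15 = 5274
#4: 3·2321 + 5·3 = 6978
#5: 3·1040 + 5·25 = 3245
#6: 3·4143 + 5·7 = 12464
#7: 3·3533 + 5·15 = 10674
Lowest: #2 at 1760.

#2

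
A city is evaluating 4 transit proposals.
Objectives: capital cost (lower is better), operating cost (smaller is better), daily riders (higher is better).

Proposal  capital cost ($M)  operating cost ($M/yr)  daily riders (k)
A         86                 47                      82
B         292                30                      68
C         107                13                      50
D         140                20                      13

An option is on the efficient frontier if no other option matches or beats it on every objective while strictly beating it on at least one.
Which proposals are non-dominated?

A: not dominated (best capital cost).
B: not dominated.
C: not dominated (best operating cost).
D: dominated by C (capital cost 107≤140, operating cost 13≤20, daily riders 50≥13).

A, B, C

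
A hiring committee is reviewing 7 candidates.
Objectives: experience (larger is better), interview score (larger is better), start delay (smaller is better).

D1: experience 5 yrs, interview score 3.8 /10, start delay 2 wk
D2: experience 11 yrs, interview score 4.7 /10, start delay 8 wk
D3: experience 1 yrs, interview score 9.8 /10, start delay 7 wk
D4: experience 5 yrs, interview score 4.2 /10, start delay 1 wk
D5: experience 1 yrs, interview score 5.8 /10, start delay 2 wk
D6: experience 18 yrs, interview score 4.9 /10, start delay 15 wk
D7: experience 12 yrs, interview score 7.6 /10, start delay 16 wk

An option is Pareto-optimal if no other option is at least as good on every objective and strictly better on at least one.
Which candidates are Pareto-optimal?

D2, D3, D4, D5, D6, D7

D1: dominated by D4 (experience 5≥5, interview score 4.2≥3.8, start delay 1≤2).
D2: not dominated.
D3: not dominated (best interview score).
D4: not dominated (best start delay).
D5: not dominated.
D6: not dominated (best experience).
D7: not dominated.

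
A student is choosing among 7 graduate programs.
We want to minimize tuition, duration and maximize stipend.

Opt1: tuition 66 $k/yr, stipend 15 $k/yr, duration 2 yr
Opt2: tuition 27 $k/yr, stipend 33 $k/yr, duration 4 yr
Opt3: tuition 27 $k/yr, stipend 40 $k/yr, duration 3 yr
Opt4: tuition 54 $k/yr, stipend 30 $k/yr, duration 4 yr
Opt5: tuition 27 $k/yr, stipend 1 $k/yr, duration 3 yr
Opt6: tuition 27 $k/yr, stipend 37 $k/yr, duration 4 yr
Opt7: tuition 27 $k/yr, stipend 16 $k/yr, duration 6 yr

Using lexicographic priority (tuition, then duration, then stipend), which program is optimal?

First minimize tuition: best is 27, kept {Opt2, Opt3, Opt5, Opt6, Opt7}.
Then minimize duration: best is 3, kept {Opt3, Opt5}.
Then maximize stipend: best is 40, kept {Opt3}.

Opt3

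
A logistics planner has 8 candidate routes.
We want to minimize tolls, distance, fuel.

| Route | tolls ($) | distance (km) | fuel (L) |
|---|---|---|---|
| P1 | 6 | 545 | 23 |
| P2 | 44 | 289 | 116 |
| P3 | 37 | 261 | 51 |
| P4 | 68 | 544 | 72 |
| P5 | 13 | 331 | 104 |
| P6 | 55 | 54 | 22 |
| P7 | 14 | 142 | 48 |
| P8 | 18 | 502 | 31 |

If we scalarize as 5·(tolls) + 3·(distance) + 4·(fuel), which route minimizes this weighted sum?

P6

P1: 5·6 + 3·545 + 4·23 = 1757
P2: 5·44 + 3·289 + 4·116 = 1551
P3: 5·37 + 3·261 + 4·51 = 1172
P4: 5·68 + 3·544 + 4·72 = 2260
P5: 5·13 + 3·331 + 4·104 = 1474
P6: 5·55 + 3·54 + 4·22 = 525
P7: 5·14 + 3·142 + 4·48 = 688
P8: 5·18 + 3·502 + 4·31 = 1720
Lowest: P6 at 525.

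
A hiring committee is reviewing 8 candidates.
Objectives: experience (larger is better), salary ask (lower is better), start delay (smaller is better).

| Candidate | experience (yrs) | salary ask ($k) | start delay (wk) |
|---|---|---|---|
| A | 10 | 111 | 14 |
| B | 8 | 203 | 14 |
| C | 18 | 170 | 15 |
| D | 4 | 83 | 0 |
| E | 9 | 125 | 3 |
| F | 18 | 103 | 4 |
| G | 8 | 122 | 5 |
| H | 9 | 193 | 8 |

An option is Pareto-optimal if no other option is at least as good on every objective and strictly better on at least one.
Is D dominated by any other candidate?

No

A: worse on salary ask (111 vs 83).
B: worse on salary ask (203 vs 83).
C: worse on salary ask (170 vs 83).
E: worse on salary ask (125 vs 83).
F: worse on salary ask (103 vs 83).
G: worse on salary ask (122 vs 83).
H: worse on salary ask (193 vs 83).
No option is at least as good as D on every objective and strictly better on one.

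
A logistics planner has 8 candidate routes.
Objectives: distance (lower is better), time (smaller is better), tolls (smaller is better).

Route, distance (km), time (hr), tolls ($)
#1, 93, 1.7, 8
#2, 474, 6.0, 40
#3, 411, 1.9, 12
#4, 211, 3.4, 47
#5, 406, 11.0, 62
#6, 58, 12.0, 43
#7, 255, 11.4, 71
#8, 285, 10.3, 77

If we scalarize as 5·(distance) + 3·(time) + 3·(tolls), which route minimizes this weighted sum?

#1: 5·93 + 3·1.7 + 3·8 = 494.1
#2: 5·474 + 3·6.0 + 3·40 = 2508.0
#3: 5·411 + 3·1.9 + 3·12 = 2096.7
#4: 5·211 + 3·3.4 + 3·47 = 1206.2
#5: 5·406 + 3·11.0 + 3·62 = 2249.0
#6: 5·58 + 3·12.0 + 3·43 = 455.0
#7: 5·255 + 3·11.4 + 3·71 = 1522.2
#8: 5·285 + 3·10.3 + 3·77 = 1686.9
Lowest: #6 at 455.0.

#6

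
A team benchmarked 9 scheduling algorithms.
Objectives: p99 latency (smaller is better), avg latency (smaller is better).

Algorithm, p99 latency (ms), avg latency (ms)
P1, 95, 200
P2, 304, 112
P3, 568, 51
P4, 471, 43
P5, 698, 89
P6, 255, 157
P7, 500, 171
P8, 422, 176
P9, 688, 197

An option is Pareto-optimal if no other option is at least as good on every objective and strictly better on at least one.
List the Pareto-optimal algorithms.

P1: not dominated (best p99 latency).
P2: not dominated.
P3: dominated by P4 (p99 latency 471≤568, avg latency 43≤51).
P4: not dominated (best avg latency).
P5: dominated by P3 (p99 latency 568≤698, avg latency 51≤89).
P6: not dominated.
P7: dominated by P2 (p99 latency 304≤500, avg latency 112≤171).
P8: dominated by P2 (p99 latency 304≤422, avg latency 112≤176).
P9: dominated by P2 (p99 latency 304≤688, avg latency 112≤197).

P1, P2, P4, P6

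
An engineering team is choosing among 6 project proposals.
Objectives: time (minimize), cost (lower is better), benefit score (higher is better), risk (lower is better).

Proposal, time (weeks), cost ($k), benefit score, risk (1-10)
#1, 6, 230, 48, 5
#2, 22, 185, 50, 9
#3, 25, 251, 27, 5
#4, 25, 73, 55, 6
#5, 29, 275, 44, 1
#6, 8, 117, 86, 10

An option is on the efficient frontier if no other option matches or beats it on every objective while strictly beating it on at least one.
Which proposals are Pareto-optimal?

#1: not dominated (best time).
#2: not dominated.
#3: dominated by #1 (time 6≤25, cost 230≤251, benefit score 48≥27, risk 5≤5).
#4: not dominated (best cost).
#5: not dominated (best risk).
#6: not dominated (best benefit score).

#1, #2, #4, #5, #6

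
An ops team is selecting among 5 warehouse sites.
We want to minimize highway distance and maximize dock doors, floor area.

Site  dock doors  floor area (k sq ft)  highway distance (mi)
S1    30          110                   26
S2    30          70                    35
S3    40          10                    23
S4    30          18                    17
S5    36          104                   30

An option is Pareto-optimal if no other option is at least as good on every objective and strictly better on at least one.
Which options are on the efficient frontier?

S1, S3, S4, S5

S1: not dominated (best floor area).
S2: dominated by S1 (dock doors 30≥30, floor area 110≥70, highway distance 26≤35).
S3: not dominated (best dock doors).
S4: not dominated (best highway distance).
S5: not dominated.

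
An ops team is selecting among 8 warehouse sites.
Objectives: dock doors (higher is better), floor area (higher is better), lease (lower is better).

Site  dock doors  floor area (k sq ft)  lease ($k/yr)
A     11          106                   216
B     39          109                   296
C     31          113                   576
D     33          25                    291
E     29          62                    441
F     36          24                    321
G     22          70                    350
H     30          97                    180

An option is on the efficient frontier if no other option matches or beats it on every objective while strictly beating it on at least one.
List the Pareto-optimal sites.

A, B, C, D, H

A: not dominated.
B: not dominated (best dock doors).
C: not dominated (best floor area).
D: not dominated.
E: dominated by B (dock doors 39≥29, floor area 109≥62, lease 296≤441).
F: dominated by B (dock doors 39≥36, floor area 109≥24, lease 296≤321).
G: dominated by B (dock doors 39≥22, floor area 109≥70, lease 296≤350).
H: not dominated (best lease).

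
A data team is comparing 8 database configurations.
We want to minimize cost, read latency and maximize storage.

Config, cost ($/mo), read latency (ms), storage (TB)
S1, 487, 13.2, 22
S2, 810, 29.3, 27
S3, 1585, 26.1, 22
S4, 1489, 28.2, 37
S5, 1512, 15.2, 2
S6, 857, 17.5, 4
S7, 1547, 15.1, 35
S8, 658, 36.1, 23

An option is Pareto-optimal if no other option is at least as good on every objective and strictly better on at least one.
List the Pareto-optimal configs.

S1, S2, S4, S7, S8

S1: not dominated (best cost).
S2: not dominated.
S3: dominated by S1 (cost 487≤1585, read latency 13.2≤26.1, storage 22≥22).
S4: not dominated (best storage).
S5: dominated by S1 (cost 487≤1512, read latency 13.2≤15.2, storage 22≥2).
S6: dominated by S1 (cost 487≤857, read latency 13.2≤17.5, storage 22≥4).
S7: not dominated.
S8: not dominated.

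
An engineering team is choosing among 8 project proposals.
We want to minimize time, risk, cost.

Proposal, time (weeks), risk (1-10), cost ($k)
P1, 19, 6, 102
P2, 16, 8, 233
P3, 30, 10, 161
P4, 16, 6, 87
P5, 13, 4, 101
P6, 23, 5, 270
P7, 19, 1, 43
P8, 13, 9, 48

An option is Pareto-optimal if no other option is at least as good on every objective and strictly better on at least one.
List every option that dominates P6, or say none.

P5: time 13≤23, risk 4≤5, cost 101≤270 — dominates P6.
P7: time 19≤23, risk 1≤5, cost 43≤270 — dominates P6.
Others (P1, P2, P3, P4, P8) are each worse than P6 on at least one objective.

P5, P7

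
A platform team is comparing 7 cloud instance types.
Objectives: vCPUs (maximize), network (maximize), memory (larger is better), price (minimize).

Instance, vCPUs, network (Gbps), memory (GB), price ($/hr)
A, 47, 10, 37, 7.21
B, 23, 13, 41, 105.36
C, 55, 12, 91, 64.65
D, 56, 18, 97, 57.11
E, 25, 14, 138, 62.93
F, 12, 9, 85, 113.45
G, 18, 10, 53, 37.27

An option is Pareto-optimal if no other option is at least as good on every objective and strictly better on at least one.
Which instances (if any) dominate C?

D

D: vCPUs 56≥55, network 18≥12, memory 97≥91, price 57.11≤64.65 — dominates C.
Others (A, B, E, F, G) are each worse than C on at least one objective.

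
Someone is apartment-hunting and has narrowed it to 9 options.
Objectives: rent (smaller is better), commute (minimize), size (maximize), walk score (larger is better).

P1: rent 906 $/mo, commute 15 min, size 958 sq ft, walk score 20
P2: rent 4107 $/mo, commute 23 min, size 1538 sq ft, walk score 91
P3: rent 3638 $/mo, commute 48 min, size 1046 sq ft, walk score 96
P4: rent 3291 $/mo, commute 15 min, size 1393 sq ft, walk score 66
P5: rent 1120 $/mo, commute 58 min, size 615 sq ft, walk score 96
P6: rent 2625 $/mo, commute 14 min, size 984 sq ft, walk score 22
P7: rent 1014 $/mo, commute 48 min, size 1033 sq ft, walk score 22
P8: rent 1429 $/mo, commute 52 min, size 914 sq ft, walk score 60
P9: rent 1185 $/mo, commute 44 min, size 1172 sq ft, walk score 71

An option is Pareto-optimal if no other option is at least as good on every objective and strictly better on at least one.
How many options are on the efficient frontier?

8

P1: not dominated (best rent).
P2: not dominated (best size).
P3: not dominated.
P4: not dominated.
P5: not dominated.
P6: not dominated (best commute).
P7: not dominated.
P8: dominated by P9 (rent 1185≤1429, commute 44≤52, size 1172≥914, walk score 71≥60).
P9: not dominated.
Pareto-optimal: P1, P2, P3, P4, P5, P6, P7, P9 → 8.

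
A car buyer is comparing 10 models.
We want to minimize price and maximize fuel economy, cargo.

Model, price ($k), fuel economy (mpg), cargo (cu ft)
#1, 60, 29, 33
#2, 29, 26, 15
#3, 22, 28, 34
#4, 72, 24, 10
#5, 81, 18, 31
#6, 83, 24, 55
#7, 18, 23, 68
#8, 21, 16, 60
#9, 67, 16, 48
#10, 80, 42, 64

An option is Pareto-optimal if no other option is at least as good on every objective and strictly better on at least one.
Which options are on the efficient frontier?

#1, #3, #7, #10

#1: not dominated.
#2: dominated by #3 (price 22≤29, fuel economy 28≥26, cargo 34≥15).
#3: not dominated.
#4: dominated by #1 (price 60≤72, fuel economy 29≥24, cargo 33≥10).
#5: dominated by #1 (price 60≤81, fuel economy 29≥18, cargo 33≥31).
#6: dominated by #10 (price 80≤83, fuel economy 42≥24, cargo 64≥55).
#7: not dominated (best price).
#8: dominated by #7 (price 18≤21, fuel economy 23≥16, cargo 68≥60).
#9: dominated by #7 (price 18≤67, fuel economy 23≥16, cargo 68≥48).
#10: not dominated (best fuel economy).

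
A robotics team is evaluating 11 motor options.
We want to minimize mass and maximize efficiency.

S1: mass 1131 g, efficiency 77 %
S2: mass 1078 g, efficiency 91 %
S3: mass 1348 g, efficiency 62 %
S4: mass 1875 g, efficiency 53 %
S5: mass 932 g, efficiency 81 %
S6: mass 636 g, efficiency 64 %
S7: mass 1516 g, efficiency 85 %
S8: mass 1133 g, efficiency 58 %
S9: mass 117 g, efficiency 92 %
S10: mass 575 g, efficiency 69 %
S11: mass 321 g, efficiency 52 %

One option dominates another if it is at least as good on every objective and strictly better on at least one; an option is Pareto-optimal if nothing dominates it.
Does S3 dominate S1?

No

S3 vs S1: S3 is worse on mass (1348 vs 1131), so it does not dominate S1.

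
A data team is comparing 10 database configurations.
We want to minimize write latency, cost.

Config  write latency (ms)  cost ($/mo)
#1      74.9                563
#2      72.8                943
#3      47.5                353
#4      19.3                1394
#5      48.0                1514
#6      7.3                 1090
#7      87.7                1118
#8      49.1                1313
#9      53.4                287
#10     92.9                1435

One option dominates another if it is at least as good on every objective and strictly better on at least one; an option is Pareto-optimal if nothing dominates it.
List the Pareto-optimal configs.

#1: dominated by #3 (write latency 47.5≤74.9, cost 353≤563).
#2: dominated by #3 (write latency 47.5≤72.8, cost 353≤943).
#3: not dominated.
#4: dominated by #6 (write latency 7.3≤19.3, cost 1090≤1394).
#5: dominated by #3 (write latency 47.5≤48.0, cost 353≤1514).
#6: not dominated (best write latency).
#7: dominated by #1 (write latency 74.9≤87.7, cost 563≤1118).
#8: dominated by #3 (write latency 47.5≤49.1, cost 353≤1313).
#9: not dominated (best cost).
#10: dominated by #1 (write latency 74.9≤92.9, cost 563≤1435).

#3, #6, #9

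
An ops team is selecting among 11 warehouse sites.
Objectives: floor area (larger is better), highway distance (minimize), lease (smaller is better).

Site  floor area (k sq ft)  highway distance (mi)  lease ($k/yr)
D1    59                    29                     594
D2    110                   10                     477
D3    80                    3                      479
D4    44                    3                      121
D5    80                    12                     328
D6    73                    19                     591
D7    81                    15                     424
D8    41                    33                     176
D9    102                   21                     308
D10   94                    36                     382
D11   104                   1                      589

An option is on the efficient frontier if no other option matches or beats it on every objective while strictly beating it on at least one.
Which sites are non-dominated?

D1: dominated by D2 (floor area 110≥59, highway distance 10≤29, lease 477≤594).
D2: not dominated (best floor area).
D3: not dominated.
D4: not dominated (best lease).
D5: not dominated.
D6: dominated by D2 (floor area 110≥73, highway distance 10≤19, lease 477≤591).
D7: not dominated.
D8: dominated by D4 (floor area 44≥41, highway distance 3≤33, lease 121≤176).
D9: not dominated.
D10: dominated by D9 (floor area 102≥94, highway distance 21≤36, lease 308≤382).
D11: not dominated (best highway distance).

D2, D3, D4, D5, D7, D9, D11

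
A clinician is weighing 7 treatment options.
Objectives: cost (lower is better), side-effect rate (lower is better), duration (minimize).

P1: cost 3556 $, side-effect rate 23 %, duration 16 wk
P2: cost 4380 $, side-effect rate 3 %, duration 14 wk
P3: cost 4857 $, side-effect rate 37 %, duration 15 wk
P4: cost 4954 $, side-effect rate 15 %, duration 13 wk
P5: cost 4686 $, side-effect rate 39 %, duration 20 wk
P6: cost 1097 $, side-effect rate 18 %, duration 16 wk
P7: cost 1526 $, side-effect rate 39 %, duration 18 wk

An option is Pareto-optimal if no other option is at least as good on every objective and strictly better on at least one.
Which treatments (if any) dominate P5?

P1, P2, P6, P7

P1: cost 3556≤4686, side-effect rate 23≤39, duration 16≤20 — dominates P5.
P2: cost 4380≤4686, side-effect rate 3≤39, duration 14≤20 — dominates P5.
P6: cost 1097≤4686, side-effect rate 18≤39, duration 16≤20 — dominates P5.
P7: cost 1526≤4686, side-effect rate 39≤39, duration 18≤20 — dominates P5.
Others (P3, P4) are each worse than P5 on at least one objective.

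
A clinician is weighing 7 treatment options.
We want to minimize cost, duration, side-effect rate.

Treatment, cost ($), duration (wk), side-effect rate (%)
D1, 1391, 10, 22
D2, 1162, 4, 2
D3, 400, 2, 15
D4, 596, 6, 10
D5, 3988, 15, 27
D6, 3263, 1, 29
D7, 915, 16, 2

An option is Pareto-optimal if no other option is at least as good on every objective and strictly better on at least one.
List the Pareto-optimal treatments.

D1: dominated by D2 (cost 1162≤1391, duration 4≤10, side-effect rate 2≤22).
D2: not dominated.
D3: not dominated (best cost).
D4: not dominated.
D5: dominated by D1 (cost 1391≤3988, duration 10≤15, side-effect rate 22≤27).
D6: not dominated (best duration).
D7: not dominated.

D2, D3, D4, D6, D7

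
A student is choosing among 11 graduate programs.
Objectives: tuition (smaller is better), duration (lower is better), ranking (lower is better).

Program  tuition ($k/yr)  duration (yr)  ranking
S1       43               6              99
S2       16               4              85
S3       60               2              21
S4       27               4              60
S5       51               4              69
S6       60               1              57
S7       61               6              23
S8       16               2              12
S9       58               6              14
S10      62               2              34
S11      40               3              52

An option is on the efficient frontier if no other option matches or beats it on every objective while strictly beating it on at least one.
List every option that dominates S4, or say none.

S8

S8: tuition 16≤27, duration 2≤4, ranking 12≤60 — dominates S4.
Others (S1, S2, S3, S5, S6, S7, S9, S10, S11) are each worse than S4 on at least one objective.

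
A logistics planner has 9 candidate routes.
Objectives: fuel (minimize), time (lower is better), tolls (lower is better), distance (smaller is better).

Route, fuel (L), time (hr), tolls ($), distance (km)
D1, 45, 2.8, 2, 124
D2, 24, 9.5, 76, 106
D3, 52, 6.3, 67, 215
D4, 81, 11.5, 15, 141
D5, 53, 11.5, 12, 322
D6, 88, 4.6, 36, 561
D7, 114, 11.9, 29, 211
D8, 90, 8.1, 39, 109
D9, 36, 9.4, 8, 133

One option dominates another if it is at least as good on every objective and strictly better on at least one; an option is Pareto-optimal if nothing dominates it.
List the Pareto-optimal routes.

D1, D2, D8, D9

D1: not dominated (best time).
D2: not dominated (best fuel).
D3: dominated by D1 (fuel 45≤52, time 2.8≤6.3, tolls 2≤67, distance 124≤215).
D4: dominated by D1 (fuel 45≤81, time 2.8≤11.5, tolls 2≤15, distance 124≤141).
D5: dominated by D1 (fuel 45≤53, time 2.8≤11.5, tolls 2≤12, distance 124≤322).
D6: dominated by D1 (fuel 45≤88, time 2.8≤4.6, tolls 2≤36, distance 124≤561).
D7: dominated by D1 (fuel 45≤114, time 2.8≤11.9, tolls 2≤29, distance 124≤211).
D8: not dominated.
D9: not dominated.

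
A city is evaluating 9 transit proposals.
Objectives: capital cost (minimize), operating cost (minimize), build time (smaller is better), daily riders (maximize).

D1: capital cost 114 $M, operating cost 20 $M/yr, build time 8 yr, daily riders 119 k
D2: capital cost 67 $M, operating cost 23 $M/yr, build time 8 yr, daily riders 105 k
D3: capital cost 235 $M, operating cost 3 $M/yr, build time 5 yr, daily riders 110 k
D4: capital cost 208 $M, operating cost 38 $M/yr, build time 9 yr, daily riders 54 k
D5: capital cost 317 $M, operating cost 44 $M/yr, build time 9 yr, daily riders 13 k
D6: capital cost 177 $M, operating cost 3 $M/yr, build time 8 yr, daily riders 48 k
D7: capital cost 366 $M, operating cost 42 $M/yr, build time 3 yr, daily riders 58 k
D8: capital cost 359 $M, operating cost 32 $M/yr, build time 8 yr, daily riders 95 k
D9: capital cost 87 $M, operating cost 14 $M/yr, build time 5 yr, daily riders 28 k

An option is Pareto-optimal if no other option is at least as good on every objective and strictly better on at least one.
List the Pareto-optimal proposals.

D1: not dominated (best daily riders).
D2: not dominated (best capital cost).
D3: not dominated.
D4: dominated by D1 (capital cost 114≤208, operating cost 20≤38, build time 8≤9, daily riders 119≥54).
D5: dominated by D1 (capital cost 114≤317, operating cost 20≤44, build time 8≤9, daily riders 119≥13).
D6: not dominated.
D7: not dominated (best build time).
D8: dominated by D1 (capital cost 114≤359, operating cost 20≤32, build time 8≤8, daily riders 119≥95).
D9: not dominated.

D1, D2, D3, D6, D7, D9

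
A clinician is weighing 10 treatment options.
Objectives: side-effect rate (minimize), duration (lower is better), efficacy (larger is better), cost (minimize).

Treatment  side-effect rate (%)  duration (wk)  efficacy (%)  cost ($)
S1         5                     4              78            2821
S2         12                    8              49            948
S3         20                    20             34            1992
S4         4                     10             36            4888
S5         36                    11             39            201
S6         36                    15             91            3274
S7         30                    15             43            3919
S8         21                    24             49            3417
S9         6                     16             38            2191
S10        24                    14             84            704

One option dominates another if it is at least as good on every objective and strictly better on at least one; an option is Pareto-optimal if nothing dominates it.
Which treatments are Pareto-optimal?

S1, S2, S4, S5, S6, S9, S10

S1: not dominated (best duration).
S2: not dominated.
S3: dominated by S2 (side-effect rate 12≤20, duration 8≤20, efficacy 49≥34, cost 948≤1992).
S4: not dominated (best side-effect rate).
S5: not dominated (best cost).
S6: not dominated (best efficacy).
S7: dominated by S1 (side-effect rate 5≤30, duration 4≤15, efficacy 78≥43, cost 2821≤3919).
S8: dominated by S1 (side-effect rate 5≤21, duration 4≤24, efficacy 78≥49, cost 2821≤3417).
S9: not dominated.
S10: not dominated.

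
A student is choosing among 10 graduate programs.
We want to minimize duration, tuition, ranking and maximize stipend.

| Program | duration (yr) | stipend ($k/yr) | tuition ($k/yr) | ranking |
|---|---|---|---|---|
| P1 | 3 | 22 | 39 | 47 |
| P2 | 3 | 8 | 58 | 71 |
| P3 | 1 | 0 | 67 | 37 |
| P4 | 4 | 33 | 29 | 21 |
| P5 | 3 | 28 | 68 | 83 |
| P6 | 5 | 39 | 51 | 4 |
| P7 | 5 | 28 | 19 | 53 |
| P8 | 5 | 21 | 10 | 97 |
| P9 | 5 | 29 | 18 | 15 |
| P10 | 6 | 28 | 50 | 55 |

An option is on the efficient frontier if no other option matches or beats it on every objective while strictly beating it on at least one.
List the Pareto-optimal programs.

P1: not dominated.
P2: dominated by P1 (duration 3≤3, stipend 22≥8, tuition 39≤58, ranking 47≤71).
P3: not dominated (best duration).
P4: not dominated.
P5: not dominated.
P6: not dominated (best stipend).
P7: dominated by P9 (duration 5≤5, stipend 29≥28, tuition 18≤19, ranking 15≤53).
P8: not dominated (best tuition).
P9: not dominated.
P10: dominated by P4 (duration 4≤6, stipend 33≥28, tuition 29≤50, ranking 21≤55).

P1, P3, P4, P5, P6, P8, P9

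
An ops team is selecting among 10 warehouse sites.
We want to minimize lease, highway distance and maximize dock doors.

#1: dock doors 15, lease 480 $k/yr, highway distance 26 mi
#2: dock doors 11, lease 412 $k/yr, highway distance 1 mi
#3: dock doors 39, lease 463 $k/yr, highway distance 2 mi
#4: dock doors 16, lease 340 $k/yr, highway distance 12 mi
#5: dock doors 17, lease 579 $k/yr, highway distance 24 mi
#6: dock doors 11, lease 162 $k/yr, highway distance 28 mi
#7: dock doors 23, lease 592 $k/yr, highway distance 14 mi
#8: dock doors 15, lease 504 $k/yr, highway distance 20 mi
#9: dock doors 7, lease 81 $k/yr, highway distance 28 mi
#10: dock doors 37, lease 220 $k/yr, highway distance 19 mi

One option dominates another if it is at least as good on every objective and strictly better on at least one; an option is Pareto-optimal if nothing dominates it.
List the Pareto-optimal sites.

#1: dominated by #3 (dock doors 39≥15, lease 463≤480, highway distance 2≤26).
#2: not dominated (best highway distance).
#3: not dominated (best dock doors).
#4: not dominated.
#5: dominated by #3 (dock doors 39≥17, lease 463≤579, highway distance 2≤24).
#6: not dominated.
#7: dominated by #3 (dock doors 39≥23, lease 463≤592, highway distance 2≤14).
#8: dominated by #3 (dock doors 39≥15, lease 463≤504, highway distance 2≤20).
#9: not dominated (best lease).
#10: not dominated.

#2, #3, #4, #6, #9, #10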